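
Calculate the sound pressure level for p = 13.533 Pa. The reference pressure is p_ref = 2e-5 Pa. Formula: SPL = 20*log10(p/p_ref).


p / p_ref = 13.533 / 2e-5 = 676650
SPL = 20 * log10(676650) = 116.61 dB


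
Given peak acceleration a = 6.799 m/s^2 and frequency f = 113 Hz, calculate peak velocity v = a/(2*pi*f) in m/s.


omega = 2*pi*f = 2*pi*113 = 710 rad/s
v = a / omega = 6.799 / 710 = 0.0095761 m/s


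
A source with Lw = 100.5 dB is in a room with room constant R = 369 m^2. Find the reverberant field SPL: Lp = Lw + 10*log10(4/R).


4/R = 4/369 = 0.0108401
Lp = 100.5 + 10*log10(0.0108401) = 80.85 dB


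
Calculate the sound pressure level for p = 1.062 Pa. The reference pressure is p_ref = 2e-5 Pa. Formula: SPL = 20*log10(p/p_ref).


p / p_ref = 1.062 / 2e-5 = 53100
SPL = 20 * log10(53100) = 94.502 dB


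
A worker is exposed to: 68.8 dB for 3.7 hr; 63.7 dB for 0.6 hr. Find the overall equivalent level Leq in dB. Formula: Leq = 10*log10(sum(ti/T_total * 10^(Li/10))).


T_total = 3.7 + 0.6 = 4.3 hr
(3.7/4.3) * 10^(68.8/10) = 6.5273e+06
(0.6/4.3) * 10^(63.7/10) = 327102
Sum = 6.5273e+06 + 327102 = 6.8544e+06
Leq = 10*log10(6.8544e+06) = 68.36 dB


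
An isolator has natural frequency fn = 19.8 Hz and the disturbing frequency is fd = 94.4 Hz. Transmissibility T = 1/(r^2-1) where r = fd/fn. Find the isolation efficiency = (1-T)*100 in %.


r = 94.4 / 19.8 = 4.76768
r^2 - 1 = 4.76768^2 - 1 = 21.7308
T = 1/21.7308 = 0.0460176
Efficiency = (1 - 0.0460176)*100 = 95.398 %


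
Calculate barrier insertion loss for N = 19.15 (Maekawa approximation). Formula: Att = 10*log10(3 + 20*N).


3 + 20*N = 3 + 20*19.15 = 386
Att = 10*log10(386) = 25.866 dB


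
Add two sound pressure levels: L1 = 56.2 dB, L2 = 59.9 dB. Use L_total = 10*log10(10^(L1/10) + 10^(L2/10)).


10^(56.2/10) = 416869
10^(59.9/10) = 977237
Sum = 416869 + 977237 = 1.39411e+06
L_total = 10*log10(1.39411e+06) = 61.443 dB


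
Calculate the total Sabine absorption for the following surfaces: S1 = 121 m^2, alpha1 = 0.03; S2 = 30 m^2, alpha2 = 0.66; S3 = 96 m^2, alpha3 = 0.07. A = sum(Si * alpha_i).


121 * 0.03 = 3.63
30 * 0.66 = 19.8
96 * 0.07 = 6.72
A_total = 3.63 + 19.8 + 6.72 = 30.15 m^2


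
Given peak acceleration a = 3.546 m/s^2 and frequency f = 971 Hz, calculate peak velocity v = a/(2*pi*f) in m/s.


omega = 2*pi*f = 2*pi*971 = 6100.97 rad/s
v = a / omega = 3.546 / 6100.97 = 0.00058122 m/s


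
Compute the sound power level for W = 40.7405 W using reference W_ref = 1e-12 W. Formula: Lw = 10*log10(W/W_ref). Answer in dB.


W / W_ref = 40.7405 / 1e-12 = 4.07405e+13
Lw = 10 * log10(4.07405e+13) = 136.1 dB


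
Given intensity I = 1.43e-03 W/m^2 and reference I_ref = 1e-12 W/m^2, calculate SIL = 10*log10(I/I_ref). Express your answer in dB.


I / I_ref = 1.43e-03 / 1e-12 = 1.43e+09
SIL = 10 * log10(1.43e+09) = 91.553 dB


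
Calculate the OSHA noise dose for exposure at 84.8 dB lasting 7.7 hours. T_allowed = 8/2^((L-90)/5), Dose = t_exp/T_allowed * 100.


T_allowed = 8 / 2^((84.8 - 90)/5) = 16.4498 hr
Dose = 7.7 / 16.4498 * 100 = 46.809 %


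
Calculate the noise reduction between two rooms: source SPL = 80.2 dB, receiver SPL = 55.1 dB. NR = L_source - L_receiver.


NR = L_source - L_receiver (difference between source and receiving room levels)
NR = 80.2 - 55.1 = 25.1 dB


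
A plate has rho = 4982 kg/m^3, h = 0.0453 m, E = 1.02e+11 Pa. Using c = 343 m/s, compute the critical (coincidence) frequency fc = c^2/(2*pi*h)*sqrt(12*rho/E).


12*rho/E = 12*4982/1.02e+11 = 5.86118e-07
sqrt(12*rho/E) = sqrt(5.86118e-07) = 0.000765583
c^2/(2*pi*h) = 343^2/(2*pi*0.0453) = 413343
fc = 413343 * 0.000765583 = 316.45 Hz


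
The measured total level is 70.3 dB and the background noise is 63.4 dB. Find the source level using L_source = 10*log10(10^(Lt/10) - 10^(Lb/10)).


10^(70.3/10) = 1.07152e+07
10^(63.4/10) = 2.18776e+06
Difference = 1.07152e+07 - 2.18776e+06 = 8.52744e+06
L_source = 10*log10(8.52744e+06) = 69.308 dB


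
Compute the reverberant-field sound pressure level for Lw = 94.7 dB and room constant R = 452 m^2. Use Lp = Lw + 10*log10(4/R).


4/R = 4/452 = 0.00884956
Lp = 94.7 + 10*log10(0.00884956) = 74.169 dB


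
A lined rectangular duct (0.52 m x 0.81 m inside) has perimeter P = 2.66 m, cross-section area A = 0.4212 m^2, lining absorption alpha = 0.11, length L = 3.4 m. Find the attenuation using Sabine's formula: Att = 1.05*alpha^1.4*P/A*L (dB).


alpha^1.4 = 0.11^1.4 = 0.0454935
Attenuation rate = 1.05 * alpha^1.4 * P / A
= 1.05 * 0.0454935 * 2.66 / 0.4212 = 0.30167 dB/m
Total Att = 0.30167 * 3.4 = 1.0257 dB


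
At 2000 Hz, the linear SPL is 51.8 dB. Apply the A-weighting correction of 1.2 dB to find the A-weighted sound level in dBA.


A-weighting table: 2000 Hz -> 1.2 dB correction
SPL_A = SPL + correction = 51.8 + (1.2) = 53 dBA


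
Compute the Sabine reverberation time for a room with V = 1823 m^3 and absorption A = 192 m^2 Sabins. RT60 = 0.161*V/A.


RT60 = 0.161 * 1823 / 192 = 1.5287 s


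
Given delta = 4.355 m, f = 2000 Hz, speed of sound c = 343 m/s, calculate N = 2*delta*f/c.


N = 2*delta*f/c = 2*delta/lambda, where lambda = c/f
lambda = 343 / 2000 = 0.1715 m
N = 2 * 4.355 / 0.1715 = 50.787


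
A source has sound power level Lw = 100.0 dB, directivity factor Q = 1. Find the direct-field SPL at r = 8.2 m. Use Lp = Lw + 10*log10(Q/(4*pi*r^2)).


4*pi*r^2 = 4*pi*8.2^2 = 844.963 m^2
Q / (4*pi*r^2) = 1 / 844.963 = 0.00118348
Lp = 100.0 + 10*log10(0.00118348) = 70.732 dB


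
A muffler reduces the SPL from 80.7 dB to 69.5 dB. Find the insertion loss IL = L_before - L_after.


Insertion loss = SPL without muffler - SPL with muffler
IL = 80.7 - 69.5 = 11.2 dB


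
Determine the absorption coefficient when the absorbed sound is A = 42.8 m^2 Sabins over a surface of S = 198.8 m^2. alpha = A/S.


Absorption coefficient = absorbed power / incident power
alpha = A / S = 42.8 / 198.8 = 0.21529


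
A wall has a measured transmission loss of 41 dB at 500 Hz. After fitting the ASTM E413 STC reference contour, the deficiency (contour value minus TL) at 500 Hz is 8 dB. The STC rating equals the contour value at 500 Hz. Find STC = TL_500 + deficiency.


By ASTM E413, STC = value of the fitted reference contour at 500 Hz.
Contour value at 500 Hz = TL_500 + deficiency = 41 + 8 = 49
STC = 49


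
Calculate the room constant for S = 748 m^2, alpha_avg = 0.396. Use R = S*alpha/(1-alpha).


R = 748 * 0.396 / (1 - 0.396) = 490.41 m^2


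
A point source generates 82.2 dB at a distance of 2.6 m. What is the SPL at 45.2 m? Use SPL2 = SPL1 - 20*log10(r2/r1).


r2/r1 = 45.2/2.6 = 17.3846
Correction = 20*log10(17.3846) = 24.8033 dB
SPL2 = 82.2 - 24.8033 = 57.397 dB


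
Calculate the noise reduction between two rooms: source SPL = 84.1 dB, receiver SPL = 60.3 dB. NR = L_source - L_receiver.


NR = L_source - L_receiver (difference between source and receiving room levels)
NR = 84.1 - 60.3 = 23.8 dB


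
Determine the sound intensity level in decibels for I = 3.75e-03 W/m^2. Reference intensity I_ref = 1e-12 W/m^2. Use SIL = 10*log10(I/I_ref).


I / I_ref = 3.75e-03 / 1e-12 = 3.75e+09
SIL = 10 * log10(3.75e+09) = 95.74 dB


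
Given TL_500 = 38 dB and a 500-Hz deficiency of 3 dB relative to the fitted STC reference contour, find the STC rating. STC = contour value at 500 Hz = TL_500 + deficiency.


By ASTM E413, STC = value of the fitted reference contour at 500 Hz.
Contour value at 500 Hz = TL_500 + deficiency = 38 + 3 = 41
STC = 41


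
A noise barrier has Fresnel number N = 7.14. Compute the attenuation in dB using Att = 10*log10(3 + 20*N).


3 + 20*N = 3 + 20*7.14 = 145.8
Att = 10*log10(145.8) = 21.638 dB


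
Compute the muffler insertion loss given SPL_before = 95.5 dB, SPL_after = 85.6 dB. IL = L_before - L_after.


Insertion loss = SPL without muffler - SPL with muffler
IL = 95.5 - 85.6 = 9.9 dB


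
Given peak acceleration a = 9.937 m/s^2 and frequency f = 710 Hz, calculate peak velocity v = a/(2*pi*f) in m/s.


omega = 2*pi*f = 2*pi*710 = 4461.06 rad/s
v = a / omega = 9.937 / 4461.06 = 0.0022275 m/s


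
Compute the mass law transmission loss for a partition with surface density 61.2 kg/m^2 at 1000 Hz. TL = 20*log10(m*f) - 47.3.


m * f = 61.2 * 1000 = 61200
20*log10(61200) = 95.735 dB
TL = 95.735 - 47.3 = 48.435 dB


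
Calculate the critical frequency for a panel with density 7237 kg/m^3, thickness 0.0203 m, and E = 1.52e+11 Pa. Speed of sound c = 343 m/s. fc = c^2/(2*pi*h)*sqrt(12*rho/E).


12*rho/E = 12*7237/1.52e+11 = 5.71342e-07
sqrt(12*rho/E) = sqrt(5.71342e-07) = 0.000755872
c^2/(2*pi*h) = 343^2/(2*pi*0.0203) = 922385
fc = 922385 * 0.000755872 = 697.2 Hz


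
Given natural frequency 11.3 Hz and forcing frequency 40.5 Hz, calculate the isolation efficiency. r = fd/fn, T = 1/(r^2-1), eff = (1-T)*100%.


r = 40.5 / 11.3 = 3.58407
r^2 - 1 = 3.58407^2 - 1 = 11.8456
T = 1/11.8456 = 0.0844195
Efficiency = (1 - 0.0844195)*100 = 91.558 %


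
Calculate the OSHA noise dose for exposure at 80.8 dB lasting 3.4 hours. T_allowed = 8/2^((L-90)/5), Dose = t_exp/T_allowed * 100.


T_allowed = 8 / 2^((80.8 - 90)/5) = 28.6408 hr
Dose = 3.4 / 28.6408 * 100 = 11.871 %


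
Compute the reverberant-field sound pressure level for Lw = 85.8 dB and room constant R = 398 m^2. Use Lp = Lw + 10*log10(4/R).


4/R = 4/398 = 0.0100503
Lp = 85.8 + 10*log10(0.0100503) = 65.822 dB


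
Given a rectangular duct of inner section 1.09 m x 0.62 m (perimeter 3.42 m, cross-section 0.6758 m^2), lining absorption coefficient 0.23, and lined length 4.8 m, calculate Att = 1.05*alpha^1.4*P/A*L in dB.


alpha^1.4 = 0.23^1.4 = 0.127767
Attenuation rate = 1.05 * alpha^1.4 * P / A
= 1.05 * 0.127767 * 3.42 / 0.6758 = 0.678916 dB/m
Total Att = 0.678916 * 4.8 = 3.2588 dB


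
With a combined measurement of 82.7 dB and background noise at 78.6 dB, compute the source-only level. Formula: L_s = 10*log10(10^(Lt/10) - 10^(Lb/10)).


10^(82.7/10) = 1.86209e+08
10^(78.6/10) = 7.24436e+07
Difference = 1.86209e+08 - 7.24436e+07 = 1.13765e+08
L_source = 10*log10(1.13765e+08) = 80.56 dB


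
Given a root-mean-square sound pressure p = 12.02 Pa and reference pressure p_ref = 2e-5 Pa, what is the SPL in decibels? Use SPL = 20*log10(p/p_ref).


p / p_ref = 12.02 / 2e-5 = 601000
SPL = 20 * log10(601000) = 115.58 dB


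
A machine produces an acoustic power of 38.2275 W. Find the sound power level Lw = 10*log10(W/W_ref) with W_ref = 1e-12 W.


W / W_ref = 38.2275 / 1e-12 = 3.82275e+13
Lw = 10 * log10(3.82275e+13) = 135.82 dB


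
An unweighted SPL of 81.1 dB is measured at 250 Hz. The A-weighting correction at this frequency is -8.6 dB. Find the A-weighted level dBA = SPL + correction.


A-weighting table: 250 Hz -> -8.6 dB correction
SPL_A = SPL + correction = 81.1 + (-8.6) = 72.5 dBA


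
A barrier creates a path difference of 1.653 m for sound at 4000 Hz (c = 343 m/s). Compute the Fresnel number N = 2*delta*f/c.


N = 2*delta*f/c = 2*delta/lambda, where lambda = c/f
lambda = 343 / 4000 = 0.08575 m
N = 2 * 1.653 / 0.08575 = 38.554


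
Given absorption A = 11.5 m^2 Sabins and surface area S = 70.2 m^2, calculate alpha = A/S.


Absorption coefficient = absorbed power / incident power
alpha = A / S = 11.5 / 70.2 = 0.16382


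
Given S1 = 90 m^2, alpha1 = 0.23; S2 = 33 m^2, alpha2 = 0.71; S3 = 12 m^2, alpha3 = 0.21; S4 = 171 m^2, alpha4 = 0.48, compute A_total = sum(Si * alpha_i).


90 * 0.23 = 20.7
33 * 0.71 = 23.43
12 * 0.21 = 2.52
171 * 0.48 = 82.08
A_total = 20.7 + 23.43 + 2.52 + 82.08 = 128.73 m^2


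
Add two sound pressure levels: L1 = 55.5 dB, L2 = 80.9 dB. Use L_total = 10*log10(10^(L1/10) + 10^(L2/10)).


10^(55.5/10) = 354813
10^(80.9/10) = 1.23027e+08
Sum = 354813 + 1.23027e+08 = 1.23382e+08
L_total = 10*log10(1.23382e+08) = 80.913 dB


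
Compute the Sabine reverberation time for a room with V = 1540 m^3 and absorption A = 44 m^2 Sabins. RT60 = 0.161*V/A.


RT60 = 0.161 * 1540 / 44 = 5.635 s


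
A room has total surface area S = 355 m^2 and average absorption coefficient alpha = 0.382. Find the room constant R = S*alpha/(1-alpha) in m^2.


R = 355 * 0.382 / (1 - 0.382) = 219.43 m^2


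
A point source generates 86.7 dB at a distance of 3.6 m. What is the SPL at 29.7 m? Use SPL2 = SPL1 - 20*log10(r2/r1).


r2/r1 = 29.7/3.6 = 8.25
Correction = 20*log10(8.25) = 18.3291 dB
SPL2 = 86.7 - 18.3291 = 68.371 dB


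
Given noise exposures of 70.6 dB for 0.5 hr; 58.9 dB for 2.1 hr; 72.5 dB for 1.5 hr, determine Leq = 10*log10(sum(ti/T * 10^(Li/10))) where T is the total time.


T_total = 0.5 + 2.1 + 1.5 = 4.1 hr
(0.5/4.1) * 10^(70.6/10) = 1.40019e+06
(2.1/4.1) * 10^(58.9/10) = 397590
(1.5/4.1) * 10^(72.5/10) = 6.5059e+06
Sum = 1.40019e+06 + 397590 + 6.5059e+06 = 8.30368e+06
Leq = 10*log10(8.30368e+06) = 69.193 dB


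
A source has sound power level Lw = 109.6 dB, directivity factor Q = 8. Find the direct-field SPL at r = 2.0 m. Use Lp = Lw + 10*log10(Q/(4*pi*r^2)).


4*pi*r^2 = 4*pi*2.0^2 = 50.2655 m^2
Q / (4*pi*r^2) = 8 / 50.2655 = 0.159155
Lp = 109.6 + 10*log10(0.159155) = 101.62 dB


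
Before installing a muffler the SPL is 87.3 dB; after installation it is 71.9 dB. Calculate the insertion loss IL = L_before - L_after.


Insertion loss = SPL without muffler - SPL with muffler
IL = 87.3 - 71.9 = 15.4 dB


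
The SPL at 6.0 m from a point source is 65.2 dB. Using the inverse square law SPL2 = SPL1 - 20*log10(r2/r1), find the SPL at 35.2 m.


r2/r1 = 35.2/6.0 = 5.86667
Correction = 20*log10(5.86667) = 15.3678 dB
SPL2 = 65.2 - 15.3678 = 49.832 dB


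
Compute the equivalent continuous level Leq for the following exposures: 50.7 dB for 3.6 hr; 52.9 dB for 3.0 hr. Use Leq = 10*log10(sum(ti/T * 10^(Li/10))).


T_total = 3.6 + 3.0 = 6.6 hr
(3.6/6.6) * 10^(50.7/10) = 64085.3
(3.0/6.6) * 10^(52.9/10) = 88629.3
Sum = 64085.3 + 88629.3 = 152715
Leq = 10*log10(152715) = 51.839 dB


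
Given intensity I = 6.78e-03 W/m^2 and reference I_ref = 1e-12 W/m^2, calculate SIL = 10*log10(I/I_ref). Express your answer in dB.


I / I_ref = 6.78e-03 / 1e-12 = 6.78e+09
SIL = 10 * log10(6.78e+09) = 98.312 dB


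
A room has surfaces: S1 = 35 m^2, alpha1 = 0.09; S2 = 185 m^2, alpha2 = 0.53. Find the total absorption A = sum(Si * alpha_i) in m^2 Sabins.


35 * 0.09 = 3.15
185 * 0.53 = 98.05
A_total = 3.15 + 98.05 = 101.2 m^2


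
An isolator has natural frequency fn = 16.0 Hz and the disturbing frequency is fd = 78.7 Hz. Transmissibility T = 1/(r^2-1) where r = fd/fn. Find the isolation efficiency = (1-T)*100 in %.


r = 78.7 / 16.0 = 4.91875
r^2 - 1 = 4.91875^2 - 1 = 23.1941
T = 1/23.1941 = 0.0431144
Efficiency = (1 - 0.0431144)*100 = 95.689 %


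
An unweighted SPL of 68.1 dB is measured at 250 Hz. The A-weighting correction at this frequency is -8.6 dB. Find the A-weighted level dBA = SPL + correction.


A-weighting table: 250 Hz -> -8.6 dB correction
SPL_A = SPL + correction = 68.1 + (-8.6) = 59.5 dBA


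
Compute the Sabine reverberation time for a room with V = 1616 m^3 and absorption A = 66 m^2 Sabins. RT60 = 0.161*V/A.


RT60 = 0.161 * 1616 / 66 = 3.9421 s


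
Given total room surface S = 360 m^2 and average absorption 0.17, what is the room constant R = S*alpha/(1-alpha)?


R = 360 * 0.17 / (1 - 0.17) = 73.735 m^2


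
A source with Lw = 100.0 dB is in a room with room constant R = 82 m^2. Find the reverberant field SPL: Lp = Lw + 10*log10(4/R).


4/R = 4/82 = 0.0487805
Lp = 100.0 + 10*log10(0.0487805) = 86.882 dB


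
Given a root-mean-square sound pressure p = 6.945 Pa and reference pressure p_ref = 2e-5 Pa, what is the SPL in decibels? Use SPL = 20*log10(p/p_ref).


p / p_ref = 6.945 / 2e-5 = 347250
SPL = 20 * log10(347250) = 110.81 dB


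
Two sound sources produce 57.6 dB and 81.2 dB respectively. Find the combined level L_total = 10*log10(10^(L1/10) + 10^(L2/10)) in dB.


10^(57.6/10) = 575440
10^(81.2/10) = 1.31826e+08
Sum = 575440 + 1.31826e+08 = 1.32401e+08
L_total = 10*log10(1.32401e+08) = 81.219 dB


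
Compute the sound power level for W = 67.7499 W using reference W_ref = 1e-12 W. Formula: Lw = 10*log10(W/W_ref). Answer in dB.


W / W_ref = 67.7499 / 1e-12 = 6.77499e+13
Lw = 10 * log10(6.77499e+13) = 138.31 dB


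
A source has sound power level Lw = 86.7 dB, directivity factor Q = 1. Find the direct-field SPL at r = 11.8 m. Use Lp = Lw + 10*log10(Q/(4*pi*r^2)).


4*pi*r^2 = 4*pi*11.8^2 = 1749.74 m^2
Q / (4*pi*r^2) = 1 / 1749.74 = 0.000571513
Lp = 86.7 + 10*log10(0.000571513) = 54.27 dB


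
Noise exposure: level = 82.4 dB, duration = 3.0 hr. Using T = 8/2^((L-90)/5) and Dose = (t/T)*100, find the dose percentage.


T_allowed = 8 / 2^((82.4 - 90)/5) = 22.9433 hr
Dose = 3.0 / 22.9433 * 100 = 13.076 %


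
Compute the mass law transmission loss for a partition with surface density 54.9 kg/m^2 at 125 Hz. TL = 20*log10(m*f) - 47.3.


m * f = 54.9 * 125 = 6862.5
20*log10(6862.5) = 76.7296 dB
TL = 76.7296 - 47.3 = 29.43 dB


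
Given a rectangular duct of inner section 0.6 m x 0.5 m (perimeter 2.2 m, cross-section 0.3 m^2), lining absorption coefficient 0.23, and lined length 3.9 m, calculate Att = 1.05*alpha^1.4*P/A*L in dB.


alpha^1.4 = 0.23^1.4 = 0.127767
Attenuation rate = 1.05 * alpha^1.4 * P / A
= 1.05 * 0.127767 * 2.2 / 0.3 = 0.983806 dB/m
Total Att = 0.983806 * 3.9 = 3.8368 dB


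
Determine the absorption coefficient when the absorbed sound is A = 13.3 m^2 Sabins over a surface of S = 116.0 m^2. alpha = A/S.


Absorption coefficient = absorbed power / incident power
alpha = A / S = 13.3 / 116.0 = 0.11466


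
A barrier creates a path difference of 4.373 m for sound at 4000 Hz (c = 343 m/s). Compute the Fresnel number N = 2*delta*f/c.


N = 2*delta*f/c = 2*delta/lambda, where lambda = c/f
lambda = 343 / 4000 = 0.08575 m
N = 2 * 4.373 / 0.08575 = 101.99


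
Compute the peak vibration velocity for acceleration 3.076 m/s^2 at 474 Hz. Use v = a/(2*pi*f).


omega = 2*pi*f = 2*pi*474 = 2978.23 rad/s
v = a / omega = 3.076 / 2978.23 = 0.0010328 m/s


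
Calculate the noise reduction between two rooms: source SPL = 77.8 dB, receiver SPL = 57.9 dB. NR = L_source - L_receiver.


NR = L_source - L_receiver (difference between source and receiving room levels)
NR = 77.8 - 57.9 = 19.9 dB


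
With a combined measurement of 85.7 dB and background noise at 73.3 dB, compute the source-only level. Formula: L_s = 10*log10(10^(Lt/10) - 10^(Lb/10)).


10^(85.7/10) = 3.71535e+08
10^(73.3/10) = 2.13796e+07
Difference = 3.71535e+08 - 2.13796e+07 = 3.50155e+08
L_source = 10*log10(3.50155e+08) = 85.443 dB


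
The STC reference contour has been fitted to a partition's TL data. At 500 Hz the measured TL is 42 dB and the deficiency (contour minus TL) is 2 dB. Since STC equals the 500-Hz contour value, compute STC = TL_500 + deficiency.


By ASTM E413, STC = value of the fitted reference contour at 500 Hz.
Contour value at 500 Hz = TL_500 + deficiency = 42 + 2 = 44
STC = 44


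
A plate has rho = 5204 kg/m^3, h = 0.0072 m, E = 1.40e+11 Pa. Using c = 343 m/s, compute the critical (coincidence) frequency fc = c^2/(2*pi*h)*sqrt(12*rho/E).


12*rho/E = 12*5204/1.40e+11 = 4.46057e-07
sqrt(12*rho/E) = sqrt(4.46057e-07) = 0.000667875
c^2/(2*pi*h) = 343^2/(2*pi*0.0072) = 2.60061e+06
fc = 2.60061e+06 * 0.000667875 = 1736.9 Hz


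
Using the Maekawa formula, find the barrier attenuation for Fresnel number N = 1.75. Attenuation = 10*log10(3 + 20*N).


3 + 20*N = 3 + 20*1.75 = 38
Att = 10*log10(38) = 15.798 dB


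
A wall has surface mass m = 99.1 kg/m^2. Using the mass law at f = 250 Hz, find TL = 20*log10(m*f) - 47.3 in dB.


m * f = 99.1 * 250 = 24775
20*log10(24775) = 87.8803 dB
TL = 87.8803 - 47.3 = 40.58 dB


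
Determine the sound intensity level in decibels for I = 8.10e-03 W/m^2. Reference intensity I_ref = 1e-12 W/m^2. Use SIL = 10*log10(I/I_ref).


I / I_ref = 8.10e-03 / 1e-12 = 8.1e+09
SIL = 10 * log10(8.1e+09) = 99.085 dB


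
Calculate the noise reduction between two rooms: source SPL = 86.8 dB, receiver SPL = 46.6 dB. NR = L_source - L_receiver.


NR = L_source - L_receiver (difference between source and receiving room levels)
NR = 86.8 - 46.6 = 40.2 dB


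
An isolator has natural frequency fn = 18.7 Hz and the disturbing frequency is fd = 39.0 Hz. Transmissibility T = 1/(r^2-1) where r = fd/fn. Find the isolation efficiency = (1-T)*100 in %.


r = 39.0 / 18.7 = 2.08556
r^2 - 1 = 2.08556^2 - 1 = 3.34956
T = 1/3.34956 = 0.298547
Efficiency = (1 - 0.298547)*100 = 70.145 %


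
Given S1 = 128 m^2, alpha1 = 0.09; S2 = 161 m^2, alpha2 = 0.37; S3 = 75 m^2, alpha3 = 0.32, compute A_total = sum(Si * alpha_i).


128 * 0.09 = 11.52
161 * 0.37 = 59.57
75 * 0.32 = 24
A_total = 11.52 + 59.57 + 24 = 95.09 m^2


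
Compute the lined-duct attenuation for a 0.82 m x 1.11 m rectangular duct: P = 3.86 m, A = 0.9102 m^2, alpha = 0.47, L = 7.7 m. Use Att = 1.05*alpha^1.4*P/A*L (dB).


alpha^1.4 = 0.47^1.4 = 0.347486
Attenuation rate = 1.05 * alpha^1.4 * P / A
= 1.05 * 0.347486 * 3.86 / 0.9102 = 1.54731 dB/m
Total Att = 1.54731 * 7.7 = 11.914 dB


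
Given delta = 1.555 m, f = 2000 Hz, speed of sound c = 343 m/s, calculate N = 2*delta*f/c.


N = 2*delta*f/c = 2*delta/lambda, where lambda = c/f
lambda = 343 / 2000 = 0.1715 m
N = 2 * 1.555 / 0.1715 = 18.134


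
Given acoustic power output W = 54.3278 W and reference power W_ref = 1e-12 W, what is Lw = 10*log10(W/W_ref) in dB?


W / W_ref = 54.3278 / 1e-12 = 5.43278e+13
Lw = 10 * log10(5.43278e+13) = 137.35 dB


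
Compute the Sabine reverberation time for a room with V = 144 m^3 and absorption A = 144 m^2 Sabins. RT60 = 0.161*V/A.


RT60 = 0.161 * 144 / 144 = 0.161 s


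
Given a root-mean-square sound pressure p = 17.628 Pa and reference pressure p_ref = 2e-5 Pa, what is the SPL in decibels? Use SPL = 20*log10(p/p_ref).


p / p_ref = 17.628 / 2e-5 = 881400
SPL = 20 * log10(881400) = 118.9 dB


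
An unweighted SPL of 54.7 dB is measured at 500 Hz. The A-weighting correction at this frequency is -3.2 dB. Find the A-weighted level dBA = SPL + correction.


A-weighting table: 500 Hz -> -3.2 dB correction
SPL_A = SPL + correction = 54.7 + (-3.2) = 51.5 dBA


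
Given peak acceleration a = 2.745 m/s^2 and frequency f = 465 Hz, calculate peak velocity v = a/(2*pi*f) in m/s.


omega = 2*pi*f = 2*pi*465 = 2921.68 rad/s
v = a / omega = 2.745 / 2921.68 = 0.00093953 m/s


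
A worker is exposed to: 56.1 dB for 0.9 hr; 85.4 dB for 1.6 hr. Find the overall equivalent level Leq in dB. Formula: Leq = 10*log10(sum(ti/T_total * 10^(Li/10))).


T_total = 0.9 + 1.6 = 2.5 hr
(0.9/2.5) * 10^(56.1/10) = 146657
(1.6/2.5) * 10^(85.4/10) = 2.21912e+08
Sum = 146657 + 2.21912e+08 = 2.22059e+08
Leq = 10*log10(2.22059e+08) = 83.465 dB


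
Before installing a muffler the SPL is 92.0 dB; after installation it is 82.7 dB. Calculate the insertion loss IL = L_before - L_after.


Insertion loss = SPL without muffler - SPL with muffler
IL = 92.0 - 82.7 = 9.3 dB


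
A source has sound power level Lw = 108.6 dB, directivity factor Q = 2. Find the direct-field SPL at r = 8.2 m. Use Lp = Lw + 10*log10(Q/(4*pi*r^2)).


4*pi*r^2 = 4*pi*8.2^2 = 844.963 m^2
Q / (4*pi*r^2) = 2 / 844.963 = 0.00236697
Lp = 108.6 + 10*log10(0.00236697) = 82.342 dB


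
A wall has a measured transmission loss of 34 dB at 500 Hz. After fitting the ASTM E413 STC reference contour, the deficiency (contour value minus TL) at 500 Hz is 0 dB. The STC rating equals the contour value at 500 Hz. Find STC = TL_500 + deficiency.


By ASTM E413, STC = value of the fitted reference contour at 500 Hz.
Contour value at 500 Hz = TL_500 + deficiency = 34 + 0 = 34
STC = 34


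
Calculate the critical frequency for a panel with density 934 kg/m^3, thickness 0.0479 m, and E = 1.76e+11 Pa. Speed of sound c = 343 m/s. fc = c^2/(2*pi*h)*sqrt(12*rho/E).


12*rho/E = 12*934/1.76e+11 = 6.36818e-08
sqrt(12*rho/E) = sqrt(6.36818e-08) = 0.000252353
c^2/(2*pi*h) = 343^2/(2*pi*0.0479) = 390906
fc = 390906 * 0.000252353 = 98.646 Hz


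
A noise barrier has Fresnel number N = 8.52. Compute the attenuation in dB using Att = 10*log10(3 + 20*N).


3 + 20*N = 3 + 20*8.52 = 173.4
Att = 10*log10(173.4) = 22.39 dB


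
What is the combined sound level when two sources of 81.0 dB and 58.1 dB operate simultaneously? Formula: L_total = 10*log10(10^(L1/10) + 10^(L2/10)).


10^(81.0/10) = 1.25893e+08
10^(58.1/10) = 645654
Sum = 1.25893e+08 + 645654 = 1.26539e+08
L_total = 10*log10(1.26539e+08) = 81.022 dB


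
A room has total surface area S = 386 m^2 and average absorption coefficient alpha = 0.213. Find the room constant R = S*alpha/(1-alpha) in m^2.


R = 386 * 0.213 / (1 - 0.213) = 104.47 m^2


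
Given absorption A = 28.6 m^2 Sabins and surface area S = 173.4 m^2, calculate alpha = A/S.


Absorption coefficient = absorbed power / incident power
alpha = A / S = 28.6 / 173.4 = 0.16494


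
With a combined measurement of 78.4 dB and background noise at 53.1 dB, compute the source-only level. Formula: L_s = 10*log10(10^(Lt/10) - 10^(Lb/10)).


10^(78.4/10) = 6.91831e+07
10^(53.1/10) = 204174
Difference = 6.91831e+07 - 204174 = 6.89789e+07
L_source = 10*log10(6.89789e+07) = 78.387 dB


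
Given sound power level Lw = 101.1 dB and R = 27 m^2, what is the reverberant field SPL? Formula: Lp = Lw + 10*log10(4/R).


4/R = 4/27 = 0.148148
Lp = 101.1 + 10*log10(0.148148) = 92.807 dB


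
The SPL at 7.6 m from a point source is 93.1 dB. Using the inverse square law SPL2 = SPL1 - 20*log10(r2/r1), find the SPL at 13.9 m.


r2/r1 = 13.9/7.6 = 1.82895
Correction = 20*log10(1.82895) = 5.24404 dB
SPL2 = 93.1 - 5.24404 = 87.856 dB


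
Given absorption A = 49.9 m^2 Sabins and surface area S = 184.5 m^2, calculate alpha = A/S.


Absorption coefficient = absorbed power / incident power
alpha = A / S = 49.9 / 184.5 = 0.27046


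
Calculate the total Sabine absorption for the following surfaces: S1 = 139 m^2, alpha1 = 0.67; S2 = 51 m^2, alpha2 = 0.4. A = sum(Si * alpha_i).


139 * 0.67 = 93.13
51 * 0.4 = 20.4
A_total = 93.13 + 20.4 = 113.53 m^2


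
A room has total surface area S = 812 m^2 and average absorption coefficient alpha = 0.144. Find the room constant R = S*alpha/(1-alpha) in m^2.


R = 812 * 0.144 / (1 - 0.144) = 136.6 m^2


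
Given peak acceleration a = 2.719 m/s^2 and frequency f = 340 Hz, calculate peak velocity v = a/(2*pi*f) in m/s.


omega = 2*pi*f = 2*pi*340 = 2136.28 rad/s
v = a / omega = 2.719 / 2136.28 = 0.0012728 m/s


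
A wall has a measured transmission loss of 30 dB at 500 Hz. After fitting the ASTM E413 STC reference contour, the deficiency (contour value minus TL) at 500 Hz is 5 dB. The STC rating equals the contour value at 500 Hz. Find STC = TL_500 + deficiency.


By ASTM E413, STC = value of the fitted reference contour at 500 Hz.
Contour value at 500 Hz = TL_500 + deficiency = 30 + 5 = 35
STC = 35


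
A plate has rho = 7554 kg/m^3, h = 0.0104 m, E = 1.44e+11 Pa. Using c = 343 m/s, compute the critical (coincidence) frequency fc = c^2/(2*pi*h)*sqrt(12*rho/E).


12*rho/E = 12*7554/1.44e+11 = 6.295e-07
sqrt(12*rho/E) = sqrt(6.295e-07) = 0.00079341
c^2/(2*pi*h) = 343^2/(2*pi*0.0104) = 1.80042e+06
fc = 1.80042e+06 * 0.00079341 = 1428.5 Hz


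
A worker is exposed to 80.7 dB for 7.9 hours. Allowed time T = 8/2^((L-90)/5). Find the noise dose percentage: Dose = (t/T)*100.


T_allowed = 8 / 2^((80.7 - 90)/5) = 29.0406 hr
Dose = 7.9 / 29.0406 * 100 = 27.203 %


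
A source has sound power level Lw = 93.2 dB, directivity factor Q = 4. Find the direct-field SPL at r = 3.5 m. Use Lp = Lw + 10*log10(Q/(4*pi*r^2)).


4*pi*r^2 = 4*pi*3.5^2 = 153.938 m^2
Q / (4*pi*r^2) = 4 / 153.938 = 0.0259845
Lp = 93.2 + 10*log10(0.0259845) = 77.347 dB


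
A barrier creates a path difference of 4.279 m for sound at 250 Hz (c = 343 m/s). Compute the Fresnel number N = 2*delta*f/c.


N = 2*delta*f/c = 2*delta/lambda, where lambda = c/f
lambda = 343 / 250 = 1.372 m
N = 2 * 4.279 / 1.372 = 6.2376


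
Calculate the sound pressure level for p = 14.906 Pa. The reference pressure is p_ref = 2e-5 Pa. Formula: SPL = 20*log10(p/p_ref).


p / p_ref = 14.906 / 2e-5 = 745300
SPL = 20 * log10(745300) = 117.45 dB


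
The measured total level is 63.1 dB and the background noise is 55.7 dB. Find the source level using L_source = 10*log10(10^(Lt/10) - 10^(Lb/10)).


10^(63.1/10) = 2.04174e+06
10^(55.7/10) = 371535
Difference = 2.04174e+06 - 371535 = 1.6702e+06
L_source = 10*log10(1.6702e+06) = 62.228 dB


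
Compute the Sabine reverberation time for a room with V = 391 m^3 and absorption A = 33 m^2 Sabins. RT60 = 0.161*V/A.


RT60 = 0.161 * 391 / 33 = 1.9076 s


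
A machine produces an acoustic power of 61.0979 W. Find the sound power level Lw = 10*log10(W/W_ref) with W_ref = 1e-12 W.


W / W_ref = 61.0979 / 1e-12 = 6.10979e+13
Lw = 10 * log10(6.10979e+13) = 137.86 dB


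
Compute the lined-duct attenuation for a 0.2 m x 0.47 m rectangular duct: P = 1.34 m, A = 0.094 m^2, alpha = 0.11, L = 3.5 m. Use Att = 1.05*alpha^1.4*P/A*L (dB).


alpha^1.4 = 0.11^1.4 = 0.0454935
Attenuation rate = 1.05 * alpha^1.4 * P / A
= 1.05 * 0.0454935 * 1.34 / 0.094 = 0.680951 dB/m
Total Att = 0.680951 * 3.5 = 2.3833 dB


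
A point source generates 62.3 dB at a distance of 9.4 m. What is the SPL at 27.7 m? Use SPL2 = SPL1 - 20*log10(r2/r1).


r2/r1 = 27.7/9.4 = 2.94681
Correction = 20*log10(2.94681) = 9.38704 dB
SPL2 = 62.3 - 9.38704 = 52.913 dB


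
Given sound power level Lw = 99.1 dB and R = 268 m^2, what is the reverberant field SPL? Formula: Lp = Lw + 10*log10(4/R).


4/R = 4/268 = 0.0149254
Lp = 99.1 + 10*log10(0.0149254) = 80.839 dB


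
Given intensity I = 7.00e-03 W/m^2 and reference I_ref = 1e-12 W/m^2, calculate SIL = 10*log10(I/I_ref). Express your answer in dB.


I / I_ref = 7.00e-03 / 1e-12 = 7e+09
SIL = 10 * log10(7e+09) = 98.451 dB


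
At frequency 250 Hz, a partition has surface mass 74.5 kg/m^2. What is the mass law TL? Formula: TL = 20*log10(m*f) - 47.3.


m * f = 74.5 * 250 = 18625
20*log10(18625) = 85.4019 dB
TL = 85.4019 - 47.3 = 38.102 dB


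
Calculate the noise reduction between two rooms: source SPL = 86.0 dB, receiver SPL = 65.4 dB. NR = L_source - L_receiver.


NR = L_source - L_receiver (difference between source and receiving room levels)
NR = 86.0 - 65.4 = 20.6 dB


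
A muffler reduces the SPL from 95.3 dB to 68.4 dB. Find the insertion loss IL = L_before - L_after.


Insertion loss = SPL without muffler - SPL with muffler
IL = 95.3 - 68.4 = 26.9 dB


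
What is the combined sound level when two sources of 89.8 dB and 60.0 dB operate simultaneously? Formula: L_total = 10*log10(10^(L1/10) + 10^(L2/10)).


10^(89.8/10) = 9.54993e+08
10^(60.0/10) = 1e+06
Sum = 9.54993e+08 + 1e+06 = 9.55993e+08
L_total = 10*log10(9.55993e+08) = 89.805 dB


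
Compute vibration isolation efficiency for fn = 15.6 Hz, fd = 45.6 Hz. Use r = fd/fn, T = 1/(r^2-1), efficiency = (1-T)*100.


r = 45.6 / 15.6 = 2.92308
r^2 - 1 = 2.92308^2 - 1 = 7.5444
T = 1/7.5444 = 0.132549
Efficiency = (1 - 0.132549)*100 = 86.745 %


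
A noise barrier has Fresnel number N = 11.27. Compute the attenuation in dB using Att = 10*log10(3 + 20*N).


3 + 20*N = 3 + 20*11.27 = 228.4
Att = 10*log10(228.4) = 23.587 dB


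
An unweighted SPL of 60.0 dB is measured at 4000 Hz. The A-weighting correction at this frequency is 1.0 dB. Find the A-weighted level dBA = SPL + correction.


A-weighting table: 4000 Hz -> 1.0 dB correction
SPL_A = SPL + correction = 60.0 + (1.0) = 61 dBA


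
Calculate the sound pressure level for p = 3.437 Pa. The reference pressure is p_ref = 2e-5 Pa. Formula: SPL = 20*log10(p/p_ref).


p / p_ref = 3.437 / 2e-5 = 171850
SPL = 20 * log10(171850) = 104.7 dB


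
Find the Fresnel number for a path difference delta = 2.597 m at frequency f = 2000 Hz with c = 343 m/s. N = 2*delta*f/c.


N = 2*delta*f/c = 2*delta/lambda, where lambda = c/f
lambda = 343 / 2000 = 0.1715 m
N = 2 * 2.597 / 0.1715 = 30.286


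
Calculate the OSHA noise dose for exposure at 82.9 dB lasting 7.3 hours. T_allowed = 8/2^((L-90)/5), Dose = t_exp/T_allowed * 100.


T_allowed = 8 / 2^((82.9 - 90)/5) = 21.4068 hr
Dose = 7.3 / 21.4068 * 100 = 34.101 %


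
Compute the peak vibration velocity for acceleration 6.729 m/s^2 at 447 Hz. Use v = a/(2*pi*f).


omega = 2*pi*f = 2*pi*447 = 2808.58 rad/s
v = a / omega = 6.729 / 2808.58 = 0.0023959 m/s


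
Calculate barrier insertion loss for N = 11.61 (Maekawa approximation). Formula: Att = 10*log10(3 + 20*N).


3 + 20*N = 3 + 20*11.61 = 235.2
Att = 10*log10(235.2) = 23.714 dB


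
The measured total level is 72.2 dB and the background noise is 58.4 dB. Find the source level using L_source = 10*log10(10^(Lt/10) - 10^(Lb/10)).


10^(72.2/10) = 1.65959e+07
10^(58.4/10) = 691831
Difference = 1.65959e+07 - 691831 = 1.59041e+07
L_source = 10*log10(1.59041e+07) = 72.015 dB


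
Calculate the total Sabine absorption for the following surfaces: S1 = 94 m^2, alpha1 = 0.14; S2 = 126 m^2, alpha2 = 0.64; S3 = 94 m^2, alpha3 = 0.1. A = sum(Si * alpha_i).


94 * 0.14 = 13.16
126 * 0.64 = 80.64
94 * 0.1 = 9.4
A_total = 13.16 + 80.64 + 9.4 = 103.2 m^2


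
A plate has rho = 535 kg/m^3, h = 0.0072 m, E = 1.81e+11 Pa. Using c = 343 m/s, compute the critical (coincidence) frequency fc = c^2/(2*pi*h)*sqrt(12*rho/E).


12*rho/E = 12*535/1.81e+11 = 3.54696e-08
sqrt(12*rho/E) = sqrt(3.54696e-08) = 0.000188334
c^2/(2*pi*h) = 343^2/(2*pi*0.0072) = 2.60061e+06
fc = 2.60061e+06 * 0.000188334 = 489.78 Hz


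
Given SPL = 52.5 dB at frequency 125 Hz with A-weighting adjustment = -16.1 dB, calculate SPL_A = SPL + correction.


A-weighting table: 125 Hz -> -16.1 dB correction
SPL_A = SPL + correction = 52.5 + (-16.1) = 36.4 dBA


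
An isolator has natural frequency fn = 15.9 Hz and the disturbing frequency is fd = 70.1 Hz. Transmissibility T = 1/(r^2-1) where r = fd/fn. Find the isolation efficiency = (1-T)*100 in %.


r = 70.1 / 15.9 = 4.40881
r^2 - 1 = 4.40881^2 - 1 = 18.4376
T = 1/18.4376 = 0.054237
Efficiency = (1 - 0.054237)*100 = 94.576 %


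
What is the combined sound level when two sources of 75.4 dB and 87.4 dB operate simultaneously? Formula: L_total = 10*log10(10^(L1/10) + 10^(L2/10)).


10^(75.4/10) = 3.46737e+07
10^(87.4/10) = 5.49541e+08
Sum = 3.46737e+07 + 5.49541e+08 = 5.84215e+08
L_total = 10*log10(5.84215e+08) = 87.666 dB


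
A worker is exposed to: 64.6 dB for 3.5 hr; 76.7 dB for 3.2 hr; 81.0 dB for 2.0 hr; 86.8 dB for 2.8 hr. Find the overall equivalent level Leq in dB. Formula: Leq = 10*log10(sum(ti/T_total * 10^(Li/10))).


T_total = 3.5 + 3.2 + 2.0 + 2.8 = 11.5 hr
(3.5/11.5) * 10^(64.6/10) = 877749
(3.2/11.5) * 10^(76.7/10) = 1.30152e+07
(2.0/11.5) * 10^(81.0/10) = 2.18944e+07
(2.8/11.5) * 10^(86.8/10) = 1.16536e+08
Sum = 877749 + 1.30152e+07 + 2.18944e+07 + 1.16536e+08 = 1.52323e+08
Leq = 10*log10(1.52323e+08) = 81.828 dB


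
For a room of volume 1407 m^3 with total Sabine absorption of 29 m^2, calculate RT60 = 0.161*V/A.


RT60 = 0.161 * 1407 / 29 = 7.8113 s


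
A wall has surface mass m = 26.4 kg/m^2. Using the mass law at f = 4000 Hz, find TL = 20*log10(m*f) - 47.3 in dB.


m * f = 26.4 * 4000 = 105600
20*log10(105600) = 100.473 dB
TL = 100.473 - 47.3 = 53.173 dB


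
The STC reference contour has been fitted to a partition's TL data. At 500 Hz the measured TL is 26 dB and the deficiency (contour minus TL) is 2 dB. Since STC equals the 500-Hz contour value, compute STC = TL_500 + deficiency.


By ASTM E413, STC = value of the fitted reference contour at 500 Hz.
Contour value at 500 Hz = TL_500 + deficiency = 26 + 2 = 28
STC = 28


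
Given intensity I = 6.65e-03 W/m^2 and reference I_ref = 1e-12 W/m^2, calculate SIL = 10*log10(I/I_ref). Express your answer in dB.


I / I_ref = 6.65e-03 / 1e-12 = 6.65e+09
SIL = 10 * log10(6.65e+09) = 98.228 dB


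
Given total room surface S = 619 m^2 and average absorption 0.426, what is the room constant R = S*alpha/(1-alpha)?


R = 619 * 0.426 / (1 - 0.426) = 459.4 m^2


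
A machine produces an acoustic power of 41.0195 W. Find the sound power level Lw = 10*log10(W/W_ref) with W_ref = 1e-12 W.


W / W_ref = 41.0195 / 1e-12 = 4.10195e+13
Lw = 10 * log10(4.10195e+13) = 136.13 dB


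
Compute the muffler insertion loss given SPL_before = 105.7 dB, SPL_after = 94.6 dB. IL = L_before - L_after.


Insertion loss = SPL without muffler - SPL with muffler
IL = 105.7 - 94.6 = 11.1 dB


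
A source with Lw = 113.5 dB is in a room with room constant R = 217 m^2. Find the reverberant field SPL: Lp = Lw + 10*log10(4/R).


4/R = 4/217 = 0.0184332
Lp = 113.5 + 10*log10(0.0184332) = 96.156 dB


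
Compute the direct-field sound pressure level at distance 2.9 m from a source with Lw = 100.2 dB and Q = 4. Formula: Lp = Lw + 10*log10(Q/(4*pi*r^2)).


4*pi*r^2 = 4*pi*2.9^2 = 105.683 m^2
Q / (4*pi*r^2) = 4 / 105.683 = 0.037849
Lp = 100.2 + 10*log10(0.037849) = 85.981 dB


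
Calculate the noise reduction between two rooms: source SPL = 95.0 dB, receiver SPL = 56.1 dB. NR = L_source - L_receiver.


NR = L_source - L_receiver (difference between source and receiving room levels)
NR = 95.0 - 56.1 = 38.9 dB


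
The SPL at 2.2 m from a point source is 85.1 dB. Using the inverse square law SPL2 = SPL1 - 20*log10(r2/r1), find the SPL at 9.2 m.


r2/r1 = 9.2/2.2 = 4.18182
Correction = 20*log10(4.18182) = 12.4273 dB
SPL2 = 85.1 - 12.4273 = 72.673 dB


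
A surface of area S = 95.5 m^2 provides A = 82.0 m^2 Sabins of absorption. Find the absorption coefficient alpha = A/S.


Absorption coefficient = absorbed power / incident power
alpha = A / S = 82.0 / 95.5 = 0.85864


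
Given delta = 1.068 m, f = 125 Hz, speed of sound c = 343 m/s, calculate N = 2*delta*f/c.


N = 2*delta*f/c = 2*delta/lambda, where lambda = c/f
lambda = 343 / 125 = 2.744 m
N = 2 * 1.068 / 2.744 = 0.77843


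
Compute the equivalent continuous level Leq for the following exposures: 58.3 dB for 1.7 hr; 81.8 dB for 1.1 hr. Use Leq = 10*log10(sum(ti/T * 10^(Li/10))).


T_total = 1.7 + 1.1 = 2.8 hr
(1.7/2.8) * 10^(58.3/10) = 410479
(1.1/2.8) * 10^(81.8/10) = 5.94613e+07
Sum = 410479 + 5.94613e+07 = 5.98718e+07
Leq = 10*log10(5.98718e+07) = 77.772 dB


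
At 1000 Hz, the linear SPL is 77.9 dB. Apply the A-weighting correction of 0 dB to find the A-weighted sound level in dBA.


A-weighting table: 1000 Hz -> 0 dB correction
SPL_A = SPL + correction = 77.9 + (0) = 77.9 dBA


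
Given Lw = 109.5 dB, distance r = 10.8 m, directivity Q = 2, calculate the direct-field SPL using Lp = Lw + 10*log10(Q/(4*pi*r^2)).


4*pi*r^2 = 4*pi*10.8^2 = 1465.74 m^2
Q / (4*pi*r^2) = 2 / 1465.74 = 0.0013645
Lp = 109.5 + 10*log10(0.0013645) = 80.85 dB


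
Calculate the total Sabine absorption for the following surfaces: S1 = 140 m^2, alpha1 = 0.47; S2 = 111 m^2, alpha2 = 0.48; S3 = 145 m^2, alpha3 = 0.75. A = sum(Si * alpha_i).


140 * 0.47 = 65.8
111 * 0.48 = 53.28
145 * 0.75 = 108.75
A_total = 65.8 + 53.28 + 108.75 = 227.83 m^2


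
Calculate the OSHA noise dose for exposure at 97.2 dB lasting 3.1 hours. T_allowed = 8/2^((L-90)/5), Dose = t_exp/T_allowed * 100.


T_allowed = 8 / 2^((97.2 - 90)/5) = 2.94854 hr
Dose = 3.1 / 2.94854 * 100 = 105.14 %


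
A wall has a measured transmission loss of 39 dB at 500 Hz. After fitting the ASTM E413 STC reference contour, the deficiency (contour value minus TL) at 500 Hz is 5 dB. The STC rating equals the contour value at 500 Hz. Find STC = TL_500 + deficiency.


By ASTM E413, STC = value of the fitted reference contour at 500 Hz.
Contour value at 500 Hz = TL_500 + deficiency = 39 + 5 = 44
STC = 44
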